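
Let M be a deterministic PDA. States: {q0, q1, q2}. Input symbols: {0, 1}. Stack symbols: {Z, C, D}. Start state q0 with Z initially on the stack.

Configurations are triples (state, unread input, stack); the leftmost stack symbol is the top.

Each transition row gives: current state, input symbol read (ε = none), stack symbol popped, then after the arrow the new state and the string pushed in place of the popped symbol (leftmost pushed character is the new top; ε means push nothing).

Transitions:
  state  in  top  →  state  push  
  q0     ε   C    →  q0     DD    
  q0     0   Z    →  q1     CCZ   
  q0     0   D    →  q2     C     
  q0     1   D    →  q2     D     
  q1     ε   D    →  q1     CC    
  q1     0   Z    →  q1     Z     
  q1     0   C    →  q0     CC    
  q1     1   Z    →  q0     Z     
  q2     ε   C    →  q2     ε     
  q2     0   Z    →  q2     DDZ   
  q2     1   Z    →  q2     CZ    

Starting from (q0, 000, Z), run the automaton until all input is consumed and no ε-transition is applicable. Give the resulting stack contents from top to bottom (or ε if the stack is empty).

DCCZ

(q0, 000, Z)
  read 0, top Z: go to q1, push CCZ → (q1, 00, CCZ)
  read 0, top C: go to q0, push CC → (q0, 0, CCCZ)
  ε-move, top C: go to q0, push DD → (q0, 0, DDCCZ)
  read 0, top D: go to q2, push C → (q2, ε, CDCCZ)
  ε-move, top C: go to q2, push ε → (q2, ε, DCCZ)
All input consumed in state q2 with stack DCCZ.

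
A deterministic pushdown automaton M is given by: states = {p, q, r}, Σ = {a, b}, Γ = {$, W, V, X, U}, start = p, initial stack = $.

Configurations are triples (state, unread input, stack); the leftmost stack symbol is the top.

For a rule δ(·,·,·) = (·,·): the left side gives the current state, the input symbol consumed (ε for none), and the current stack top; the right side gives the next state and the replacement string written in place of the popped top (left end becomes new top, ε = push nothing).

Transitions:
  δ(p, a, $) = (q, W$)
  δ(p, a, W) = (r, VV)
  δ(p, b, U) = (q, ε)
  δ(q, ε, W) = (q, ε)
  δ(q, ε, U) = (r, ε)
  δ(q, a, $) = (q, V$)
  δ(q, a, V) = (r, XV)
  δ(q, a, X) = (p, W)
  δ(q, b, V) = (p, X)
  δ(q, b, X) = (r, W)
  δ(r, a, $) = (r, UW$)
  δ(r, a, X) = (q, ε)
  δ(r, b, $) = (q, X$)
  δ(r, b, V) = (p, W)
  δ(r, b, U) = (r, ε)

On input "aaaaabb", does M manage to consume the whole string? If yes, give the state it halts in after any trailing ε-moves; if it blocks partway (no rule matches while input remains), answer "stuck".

stuck

(p, aaaaabb, $) ⊢ (q, aaaabb, W$) ⊢ (q, aaaabb, $) ⊢ (q, aaabb, V$) ⊢ (r, aabb, XV$) ⊢ (q, abb, V$) ⊢ (r, bb, XV$)
No transition for (r, b, top X); M blocks with input bb remaining.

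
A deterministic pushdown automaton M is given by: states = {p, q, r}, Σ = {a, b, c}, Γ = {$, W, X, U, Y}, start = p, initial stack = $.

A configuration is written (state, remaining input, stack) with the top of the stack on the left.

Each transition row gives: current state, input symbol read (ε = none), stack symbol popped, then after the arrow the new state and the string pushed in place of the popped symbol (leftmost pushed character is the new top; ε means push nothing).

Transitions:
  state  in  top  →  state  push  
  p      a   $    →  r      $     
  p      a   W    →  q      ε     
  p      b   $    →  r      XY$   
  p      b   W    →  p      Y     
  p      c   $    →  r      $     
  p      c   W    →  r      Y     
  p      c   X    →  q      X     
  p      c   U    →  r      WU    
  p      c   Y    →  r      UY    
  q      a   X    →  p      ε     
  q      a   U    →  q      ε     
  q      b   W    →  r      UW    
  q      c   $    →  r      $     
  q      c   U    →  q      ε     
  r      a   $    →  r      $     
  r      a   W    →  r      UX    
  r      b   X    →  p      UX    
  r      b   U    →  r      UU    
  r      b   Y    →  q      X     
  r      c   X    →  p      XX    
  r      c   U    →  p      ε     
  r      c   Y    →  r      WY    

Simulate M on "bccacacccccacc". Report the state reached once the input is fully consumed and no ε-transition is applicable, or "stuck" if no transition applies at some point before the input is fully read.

(p, bccacacccccacc, $) ⊢ (r, ccacacccccacc, XY$) ⊢ (p, cacacccccacc, XXY$) ⊢ (q, acacccccacc, XXY$) ⊢ (p, cacccccacc, XY$) ⊢ (q, acccccacc, XY$) ⊢ (p, cccccacc, Y$) ⊢ (r, ccccacc, UY$) ⊢ (p, cccacc, Y$) ⊢ (r, ccacc, UY$) ⊢ (p, cacc, Y$) ⊢ (r, acc, UY$)
No transition for (r, a, top U); M blocks with input acc remaining.

stuck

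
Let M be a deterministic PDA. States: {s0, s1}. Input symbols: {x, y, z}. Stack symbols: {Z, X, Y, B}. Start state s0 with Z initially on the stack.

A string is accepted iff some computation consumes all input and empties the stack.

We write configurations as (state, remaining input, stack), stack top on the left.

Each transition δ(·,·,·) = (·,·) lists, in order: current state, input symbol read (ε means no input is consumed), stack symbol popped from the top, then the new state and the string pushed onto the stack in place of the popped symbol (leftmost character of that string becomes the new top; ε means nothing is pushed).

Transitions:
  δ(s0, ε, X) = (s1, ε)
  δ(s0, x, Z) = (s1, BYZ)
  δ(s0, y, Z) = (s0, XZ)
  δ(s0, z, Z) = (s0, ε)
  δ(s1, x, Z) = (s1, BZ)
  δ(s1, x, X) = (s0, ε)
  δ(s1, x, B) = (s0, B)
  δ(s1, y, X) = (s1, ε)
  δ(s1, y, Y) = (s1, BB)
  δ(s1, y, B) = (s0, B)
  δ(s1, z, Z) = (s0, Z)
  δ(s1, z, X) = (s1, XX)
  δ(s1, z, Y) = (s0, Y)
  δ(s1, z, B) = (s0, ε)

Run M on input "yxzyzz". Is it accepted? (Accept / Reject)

(s0, yxzyzz, Z) ⊢ (s0, xzyzz, XZ) ⊢ (s1, xzyzz, Z) ⊢ (s1, zyzz, BZ) ⊢ (s0, yzz, Z) ⊢ (s0, zz, XZ) ⊢ (s1, zz, Z) ⊢ (s0, z, Z) ⊢ (s0, ε, ε)
All input consumed and the stack is empty.

Accept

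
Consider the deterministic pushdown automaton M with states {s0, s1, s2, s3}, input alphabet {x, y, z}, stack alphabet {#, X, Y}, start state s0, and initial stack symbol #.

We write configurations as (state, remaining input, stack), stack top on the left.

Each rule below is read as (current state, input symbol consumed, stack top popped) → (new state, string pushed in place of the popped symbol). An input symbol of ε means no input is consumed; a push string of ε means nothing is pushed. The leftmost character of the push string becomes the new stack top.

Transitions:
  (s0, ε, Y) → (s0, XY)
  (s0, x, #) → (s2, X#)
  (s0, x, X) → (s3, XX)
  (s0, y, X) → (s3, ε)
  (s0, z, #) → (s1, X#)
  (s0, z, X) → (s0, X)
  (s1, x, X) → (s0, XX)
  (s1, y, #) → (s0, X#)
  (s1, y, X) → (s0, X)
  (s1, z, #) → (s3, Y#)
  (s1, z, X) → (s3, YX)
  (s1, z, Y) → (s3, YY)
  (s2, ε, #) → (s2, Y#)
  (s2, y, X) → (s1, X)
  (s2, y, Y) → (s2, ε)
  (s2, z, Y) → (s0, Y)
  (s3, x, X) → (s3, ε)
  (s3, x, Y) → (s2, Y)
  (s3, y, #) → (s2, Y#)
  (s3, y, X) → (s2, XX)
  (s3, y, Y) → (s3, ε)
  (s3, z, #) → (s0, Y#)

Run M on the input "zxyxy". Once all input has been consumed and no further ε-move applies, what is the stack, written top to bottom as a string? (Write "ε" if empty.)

Y#

(s0, zxyxy, #)
  read z, top #: go to s1, push X# → (s1, xyxy, X#)
  read x, top X: go to s0, push XX → (s0, yxy, XX#)
  read y, top X: go to s3, push ε → (s3, xy, X#)
  read x, top X: go to s3, push ε → (s3, y, #)
  read y, top #: go to s2, push Y# → (s2, ε, Y#)
All input consumed in state s2 with stack Y#.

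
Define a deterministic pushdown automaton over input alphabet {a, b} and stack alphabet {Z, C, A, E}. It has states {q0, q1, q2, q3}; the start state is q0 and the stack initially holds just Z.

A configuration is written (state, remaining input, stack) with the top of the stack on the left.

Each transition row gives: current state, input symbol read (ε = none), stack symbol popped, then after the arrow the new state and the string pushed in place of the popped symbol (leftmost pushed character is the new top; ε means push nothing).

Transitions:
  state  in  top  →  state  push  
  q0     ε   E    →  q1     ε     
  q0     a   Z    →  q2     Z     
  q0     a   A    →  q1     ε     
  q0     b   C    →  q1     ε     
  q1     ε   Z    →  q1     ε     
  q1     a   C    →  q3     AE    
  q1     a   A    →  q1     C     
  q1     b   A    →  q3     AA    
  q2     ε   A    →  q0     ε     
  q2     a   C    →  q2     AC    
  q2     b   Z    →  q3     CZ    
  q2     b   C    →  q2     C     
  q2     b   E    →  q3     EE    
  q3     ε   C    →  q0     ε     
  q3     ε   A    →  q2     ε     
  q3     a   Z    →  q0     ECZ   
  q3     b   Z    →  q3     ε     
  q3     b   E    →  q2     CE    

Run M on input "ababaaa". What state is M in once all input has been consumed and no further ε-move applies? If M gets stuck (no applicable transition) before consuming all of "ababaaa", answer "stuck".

(q0, ababaaa, Z) ⊢ (q2, babaaa, Z) ⊢ (q3, abaaa, CZ) ⊢ (q0, abaaa, Z) ⊢ (q2, baaa, Z) ⊢ (q3, aaa, CZ) ⊢ (q0, aaa, Z) ⊢ (q2, aa, Z)
No transition for (q2, a, top Z); M blocks with input aa remaining.

stuck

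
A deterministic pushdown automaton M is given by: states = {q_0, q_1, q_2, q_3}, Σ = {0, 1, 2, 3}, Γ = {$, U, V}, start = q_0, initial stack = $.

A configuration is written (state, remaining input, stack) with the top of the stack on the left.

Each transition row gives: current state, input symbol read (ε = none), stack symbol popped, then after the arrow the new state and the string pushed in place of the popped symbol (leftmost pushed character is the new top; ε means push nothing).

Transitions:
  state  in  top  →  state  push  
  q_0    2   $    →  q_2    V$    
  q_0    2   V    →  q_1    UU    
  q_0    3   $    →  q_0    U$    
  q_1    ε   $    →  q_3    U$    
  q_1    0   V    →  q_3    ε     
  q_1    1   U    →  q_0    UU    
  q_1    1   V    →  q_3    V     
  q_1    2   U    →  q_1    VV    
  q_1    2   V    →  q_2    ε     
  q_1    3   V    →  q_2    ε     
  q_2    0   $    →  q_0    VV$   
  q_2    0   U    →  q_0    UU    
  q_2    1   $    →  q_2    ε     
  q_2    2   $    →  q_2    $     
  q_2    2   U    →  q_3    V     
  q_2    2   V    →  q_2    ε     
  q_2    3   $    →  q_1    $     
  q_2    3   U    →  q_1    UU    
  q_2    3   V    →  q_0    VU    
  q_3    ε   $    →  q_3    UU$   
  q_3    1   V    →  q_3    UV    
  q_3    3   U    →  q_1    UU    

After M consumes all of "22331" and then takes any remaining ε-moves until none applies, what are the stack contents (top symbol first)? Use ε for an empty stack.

(q_0, 22331, $) ⊢ (q_2, 2331, V$) ⊢ (q_2, 331, $) ⊢ (q_1, 31, $) ⊢ (q_3, 31, U$) ⊢ (q_1, 1, UU$) ⊢ (q_0, ε, UUU$)
All input consumed in state q_0 with stack UUU$.

UUU$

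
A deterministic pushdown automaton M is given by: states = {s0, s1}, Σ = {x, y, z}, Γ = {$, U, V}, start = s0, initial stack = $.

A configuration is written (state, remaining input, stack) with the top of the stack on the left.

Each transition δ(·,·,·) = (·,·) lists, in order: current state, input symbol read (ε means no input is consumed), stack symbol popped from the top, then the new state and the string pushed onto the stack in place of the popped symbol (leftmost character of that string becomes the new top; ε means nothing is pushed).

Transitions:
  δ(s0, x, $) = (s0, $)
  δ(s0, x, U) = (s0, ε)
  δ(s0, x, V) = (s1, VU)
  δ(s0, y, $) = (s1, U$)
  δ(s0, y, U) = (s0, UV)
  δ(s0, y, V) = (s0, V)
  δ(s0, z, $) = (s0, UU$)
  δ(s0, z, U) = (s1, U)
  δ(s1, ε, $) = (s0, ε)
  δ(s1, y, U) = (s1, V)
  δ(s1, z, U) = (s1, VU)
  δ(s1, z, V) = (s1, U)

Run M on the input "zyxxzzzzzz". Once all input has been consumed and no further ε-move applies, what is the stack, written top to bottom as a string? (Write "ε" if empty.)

(s0, zyxxzzzzzz, $)
  read z, top $: go to s0, push UU$ → (s0, yxxzzzzzz, UU$)
  read y, top U: go to s0, push UV → (s0, xxzzzzzz, UVU$)
  read x, top U: go to s0, push ε → (s0, xzzzzzz, VU$)
  read x, top V: go to s1, push VU → (s1, zzzzzz, VUU$)
  read z, top V: go to s1, push U → (s1, zzzzz, UUU$)
  read z, top U: go to s1, push VU → (s1, zzzz, VUUU$)
  read z, top V: go to s1, push U → (s1, zzz, UUUU$)
  read z, top U: go to s1, push VU → (s1, zz, VUUUU$)
  read z, top V: go to s1, push U → (s1, z, UUUUU$)
  read z, top U: go to s1, push VU → (s1, ε, VUUUUU$)
All input consumed in state s1 with stack VUUUUU$.

VUUUUU$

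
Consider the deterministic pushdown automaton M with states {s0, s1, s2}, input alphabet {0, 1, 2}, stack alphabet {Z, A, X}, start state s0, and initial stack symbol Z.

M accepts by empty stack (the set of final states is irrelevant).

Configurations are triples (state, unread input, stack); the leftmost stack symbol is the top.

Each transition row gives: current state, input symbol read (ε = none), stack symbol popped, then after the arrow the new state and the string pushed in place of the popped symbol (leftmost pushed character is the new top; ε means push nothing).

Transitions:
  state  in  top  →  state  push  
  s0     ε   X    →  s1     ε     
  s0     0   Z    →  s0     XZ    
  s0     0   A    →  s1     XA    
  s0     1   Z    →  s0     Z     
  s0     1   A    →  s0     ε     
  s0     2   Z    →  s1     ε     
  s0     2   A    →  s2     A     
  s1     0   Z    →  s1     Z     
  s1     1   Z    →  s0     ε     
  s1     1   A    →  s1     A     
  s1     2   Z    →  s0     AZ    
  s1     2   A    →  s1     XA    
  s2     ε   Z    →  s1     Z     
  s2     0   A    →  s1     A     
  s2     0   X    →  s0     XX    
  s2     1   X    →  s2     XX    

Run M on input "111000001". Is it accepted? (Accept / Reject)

Accept

(s0, 111000001, Z)
  read 1, top Z: go to s0, push Z → (s0, 11000001, Z)
  read 1, top Z: go to s0, push Z → (s0, 1000001, Z)
  read 1, top Z: go to s0, push Z → (s0, 000001, Z)
  read 0, top Z: go to s0, push XZ → (s0, 00001, XZ)
  ε-move, top X: go to s1, push ε → (s1, 00001, Z)
  read 0, top Z: go to s1, push Z → (s1, 0001, Z)
  read 0, top Z: go to s1, push Z → (s1, 001, Z)
  read 0, top Z: go to s1, push Z → (s1, 01, Z)
  read 0, top Z: go to s1, push Z → (s1, 1, Z)
  read 1, top Z: go to s0, push ε → (s0, ε, ε)
All input consumed and the stack is empty.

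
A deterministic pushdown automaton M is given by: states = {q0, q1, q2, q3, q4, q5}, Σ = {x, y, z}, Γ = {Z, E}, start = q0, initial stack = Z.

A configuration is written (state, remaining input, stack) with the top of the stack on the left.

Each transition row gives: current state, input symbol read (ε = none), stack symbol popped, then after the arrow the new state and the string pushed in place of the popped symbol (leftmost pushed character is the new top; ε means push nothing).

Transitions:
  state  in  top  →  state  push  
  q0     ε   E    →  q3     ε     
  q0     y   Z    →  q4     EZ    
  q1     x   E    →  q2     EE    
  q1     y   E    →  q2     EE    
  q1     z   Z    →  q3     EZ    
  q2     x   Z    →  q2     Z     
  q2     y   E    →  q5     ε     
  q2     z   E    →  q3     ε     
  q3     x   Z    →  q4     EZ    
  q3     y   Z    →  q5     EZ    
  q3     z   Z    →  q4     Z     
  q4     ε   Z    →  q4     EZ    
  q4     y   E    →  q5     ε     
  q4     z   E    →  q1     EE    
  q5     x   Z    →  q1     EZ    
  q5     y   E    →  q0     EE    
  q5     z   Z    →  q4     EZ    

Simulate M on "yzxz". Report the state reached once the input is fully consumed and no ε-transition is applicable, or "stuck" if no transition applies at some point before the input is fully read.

(q0, yzxz, Z)
  read y, top Z: go to q4, push EZ → (q4, zxz, EZ)
  read z, top E: go to q1, push EE → (q1, xz, EEZ)
  read x, top E: go to q2, push EE → (q2, z, EEEZ)
  read z, top E: go to q3, push ε → (q3, ε, EEZ)
All input consumed; M is in state q3.

q3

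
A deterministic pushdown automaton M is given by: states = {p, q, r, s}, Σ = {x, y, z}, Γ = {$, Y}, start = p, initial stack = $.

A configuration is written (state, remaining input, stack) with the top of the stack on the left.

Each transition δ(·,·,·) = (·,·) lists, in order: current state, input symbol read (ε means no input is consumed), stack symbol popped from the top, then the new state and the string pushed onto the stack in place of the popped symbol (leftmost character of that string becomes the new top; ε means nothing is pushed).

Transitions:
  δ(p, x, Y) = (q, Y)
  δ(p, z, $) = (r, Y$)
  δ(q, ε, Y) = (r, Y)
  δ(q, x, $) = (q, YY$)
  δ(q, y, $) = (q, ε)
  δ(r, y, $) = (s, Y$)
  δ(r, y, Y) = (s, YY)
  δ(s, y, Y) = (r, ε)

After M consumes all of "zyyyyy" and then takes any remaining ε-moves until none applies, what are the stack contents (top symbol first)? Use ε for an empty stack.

YY$

(p, zyyyyy, $) ⊢ (r, yyyyy, Y$) ⊢ (s, yyyy, YY$) ⊢ (r, yyy, Y$) ⊢ (s, yy, YY$) ⊢ (r, y, Y$) ⊢ (s, ε, YY$)
All input consumed in state s with stack YY$.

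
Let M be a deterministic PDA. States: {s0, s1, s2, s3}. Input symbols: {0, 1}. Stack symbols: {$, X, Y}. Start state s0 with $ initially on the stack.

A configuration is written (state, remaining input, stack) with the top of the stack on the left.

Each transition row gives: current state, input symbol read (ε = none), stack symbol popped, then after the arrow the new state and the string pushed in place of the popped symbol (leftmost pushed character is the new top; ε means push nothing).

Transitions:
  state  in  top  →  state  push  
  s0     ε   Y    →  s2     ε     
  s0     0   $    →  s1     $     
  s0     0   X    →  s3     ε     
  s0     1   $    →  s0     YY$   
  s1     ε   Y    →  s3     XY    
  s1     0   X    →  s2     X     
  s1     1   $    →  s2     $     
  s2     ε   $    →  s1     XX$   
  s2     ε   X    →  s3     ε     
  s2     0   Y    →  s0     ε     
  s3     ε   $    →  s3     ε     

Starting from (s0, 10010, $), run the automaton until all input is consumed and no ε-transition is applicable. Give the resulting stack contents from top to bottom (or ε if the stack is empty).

(s0, 10010, $)
  read 1, top $: go to s0, push YY$ → (s0, 0010, YY$)
  ε-move, top Y: go to s2, push ε → (s2, 0010, Y$)
  read 0, top Y: go to s0, push ε → (s0, 010, $)
  read 0, top $: go to s1, push $ → (s1, 10, $)
  read 1, top $: go to s2, push $ → (s2, 0, $)
  ε-move, top $: go to s1, push XX$ → (s1, 0, XX$)
  read 0, top X: go to s2, push X → (s2, ε, XX$)
  ε-move, top X: go to s3, push ε → (s3, ε, X$)
All input consumed in state s3 with stack X$.

X$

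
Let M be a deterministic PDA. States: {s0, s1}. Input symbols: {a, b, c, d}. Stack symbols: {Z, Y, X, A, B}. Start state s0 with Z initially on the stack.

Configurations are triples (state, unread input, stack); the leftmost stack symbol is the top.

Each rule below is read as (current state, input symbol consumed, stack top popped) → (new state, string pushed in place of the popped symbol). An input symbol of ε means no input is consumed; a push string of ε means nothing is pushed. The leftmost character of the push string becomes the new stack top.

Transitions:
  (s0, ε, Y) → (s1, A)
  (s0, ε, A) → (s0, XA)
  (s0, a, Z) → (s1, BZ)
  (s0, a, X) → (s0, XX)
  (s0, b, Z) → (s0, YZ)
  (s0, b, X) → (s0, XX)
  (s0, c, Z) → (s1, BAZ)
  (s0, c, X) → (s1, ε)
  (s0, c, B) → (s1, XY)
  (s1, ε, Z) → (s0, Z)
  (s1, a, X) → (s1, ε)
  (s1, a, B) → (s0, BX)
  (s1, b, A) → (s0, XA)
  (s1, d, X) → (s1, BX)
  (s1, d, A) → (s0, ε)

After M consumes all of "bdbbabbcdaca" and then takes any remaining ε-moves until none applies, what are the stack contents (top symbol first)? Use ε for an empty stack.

YXXXXAZ

(s0, bdbbabbcdaca, Z) ⊢ (s0, dbbabbcdaca, YZ) ⊢ (s1, dbbabbcdaca, AZ) ⊢ (s0, bbabbcdaca, Z) ⊢ (s0, babbcdaca, YZ) ⊢ (s1, babbcdaca, AZ) ⊢ (s0, abbcdaca, XAZ) ⊢ (s0, bbcdaca, XXAZ) ⊢ (s0, bcdaca, XXXAZ) ⊢ (s0, cdaca, XXXXAZ) ⊢ (s1, daca, XXXAZ) ⊢ (s1, aca, BXXXAZ) ⊢ (s0, ca, BXXXXAZ) ⊢ (s1, a, XYXXXXAZ) ⊢ (s1, ε, YXXXXAZ)
All input consumed in state s1 with stack YXXXXAZ.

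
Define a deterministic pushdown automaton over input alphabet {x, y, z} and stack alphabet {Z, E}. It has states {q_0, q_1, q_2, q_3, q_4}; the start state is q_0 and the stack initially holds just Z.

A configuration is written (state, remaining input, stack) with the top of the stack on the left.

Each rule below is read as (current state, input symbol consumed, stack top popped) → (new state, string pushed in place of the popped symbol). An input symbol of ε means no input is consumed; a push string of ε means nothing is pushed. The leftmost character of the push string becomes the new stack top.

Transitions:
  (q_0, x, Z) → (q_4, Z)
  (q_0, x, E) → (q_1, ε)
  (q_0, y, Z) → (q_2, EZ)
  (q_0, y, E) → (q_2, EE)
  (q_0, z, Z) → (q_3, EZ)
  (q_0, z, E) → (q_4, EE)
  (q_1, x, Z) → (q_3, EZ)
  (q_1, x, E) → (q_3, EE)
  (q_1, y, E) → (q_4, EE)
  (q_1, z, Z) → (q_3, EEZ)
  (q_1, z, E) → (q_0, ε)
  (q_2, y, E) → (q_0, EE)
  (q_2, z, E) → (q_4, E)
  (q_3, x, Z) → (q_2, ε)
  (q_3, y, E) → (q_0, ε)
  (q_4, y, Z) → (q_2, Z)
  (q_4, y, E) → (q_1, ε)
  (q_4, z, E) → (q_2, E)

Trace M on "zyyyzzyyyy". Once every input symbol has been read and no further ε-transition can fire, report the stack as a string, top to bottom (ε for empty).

(q_0, zyyyzzyyyy, Z)
  read z, top Z: go to q_3, push EZ → (q_3, yyyzzyyyy, EZ)
  read y, top E: go to q_0, push ε → (q_0, yyzzyyyy, Z)
  read y, top Z: go to q_2, push EZ → (q_2, yzzyyyy, EZ)
  read y, top E: go to q_0, push EE → (q_0, zzyyyy, EEZ)
  read z, top E: go to q_4, push EE → (q_4, zyyyy, EEEZ)
  read z, top E: go to q_2, push E → (q_2, yyyy, EEEZ)
  read y, top E: go to q_0, push EE → (q_0, yyy, EEEEZ)
  read y, top E: go to q_2, push EE → (q_2, yy, EEEEEZ)
  read y, top E: go to q_0, push EE → (q_0, y, EEEEEEZ)
  read y, top E: go to q_2, push EE → (q_2, ε, EEEEEEEZ)
All input consumed in state q_2 with stack EEEEEEEZ.

EEEEEEEZ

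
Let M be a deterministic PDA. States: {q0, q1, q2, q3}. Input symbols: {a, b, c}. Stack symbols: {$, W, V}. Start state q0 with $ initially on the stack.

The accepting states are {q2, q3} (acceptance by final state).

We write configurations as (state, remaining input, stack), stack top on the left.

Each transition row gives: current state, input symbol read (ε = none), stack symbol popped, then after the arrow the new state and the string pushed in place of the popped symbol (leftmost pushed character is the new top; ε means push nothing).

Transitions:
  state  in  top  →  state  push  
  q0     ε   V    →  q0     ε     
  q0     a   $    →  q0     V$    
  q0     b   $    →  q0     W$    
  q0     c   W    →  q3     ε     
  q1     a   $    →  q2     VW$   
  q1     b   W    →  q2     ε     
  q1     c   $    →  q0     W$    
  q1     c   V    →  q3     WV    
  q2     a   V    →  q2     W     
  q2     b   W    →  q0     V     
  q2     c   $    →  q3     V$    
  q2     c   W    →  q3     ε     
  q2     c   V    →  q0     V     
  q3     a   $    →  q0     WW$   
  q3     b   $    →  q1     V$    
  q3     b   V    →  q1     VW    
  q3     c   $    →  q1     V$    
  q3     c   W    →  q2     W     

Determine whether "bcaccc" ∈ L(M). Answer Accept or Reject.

(q0, bcaccc, $)
  read b, top $: go to q0, push W$ → (q0, caccc, W$)
  read c, top W: go to q3, push ε → (q3, accc, $)
  read a, top $: go to q0, push WW$ → (q0, ccc, WW$)
  read c, top W: go to q3, push ε → (q3, cc, W$)
  read c, top W: go to q2, push W → (q2, c, W$)
  read c, top W: go to q3, push ε → (q3, ε, $)
All input consumed; state q3 ∈ F.

Accept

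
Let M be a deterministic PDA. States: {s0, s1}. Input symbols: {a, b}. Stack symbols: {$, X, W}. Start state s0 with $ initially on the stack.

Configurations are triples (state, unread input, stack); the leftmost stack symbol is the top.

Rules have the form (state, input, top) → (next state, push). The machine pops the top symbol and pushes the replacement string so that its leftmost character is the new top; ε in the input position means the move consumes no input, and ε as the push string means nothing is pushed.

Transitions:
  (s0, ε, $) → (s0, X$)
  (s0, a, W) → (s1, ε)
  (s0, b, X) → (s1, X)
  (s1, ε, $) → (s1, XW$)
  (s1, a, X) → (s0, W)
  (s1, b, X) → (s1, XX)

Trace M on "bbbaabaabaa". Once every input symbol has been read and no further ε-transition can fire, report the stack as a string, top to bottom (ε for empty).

XX$

(s0, bbbaabaabaa, $)
  ε-move, top $: go to s0, push X$ → (s0, bbbaabaabaa, X$)
  read b, top X: go to s1, push X → (s1, bbaabaabaa, X$)
  read b, top X: go to s1, push XX → (s1, baabaabaa, XX$)
  read b, top X: go to s1, push XX → (s1, aabaabaa, XXX$)
  read a, top X: go to s0, push W → (s0, abaabaa, WXX$)
  read a, top W: go to s1, push ε → (s1, baabaa, XX$)
  read b, top X: go to s1, push XX → (s1, aabaa, XXX$)
  read a, top X: go to s0, push W → (s0, abaa, WXX$)
  read a, top W: go to s1, push ε → (s1, baa, XX$)
  read b, top X: go to s1, push XX → (s1, aa, XXX$)
  read a, top X: go to s0, push W → (s0, a, WXX$)
  read a, top W: go to s1, push ε → (s1, ε, XX$)
All input consumed in state s1 with stack XX$.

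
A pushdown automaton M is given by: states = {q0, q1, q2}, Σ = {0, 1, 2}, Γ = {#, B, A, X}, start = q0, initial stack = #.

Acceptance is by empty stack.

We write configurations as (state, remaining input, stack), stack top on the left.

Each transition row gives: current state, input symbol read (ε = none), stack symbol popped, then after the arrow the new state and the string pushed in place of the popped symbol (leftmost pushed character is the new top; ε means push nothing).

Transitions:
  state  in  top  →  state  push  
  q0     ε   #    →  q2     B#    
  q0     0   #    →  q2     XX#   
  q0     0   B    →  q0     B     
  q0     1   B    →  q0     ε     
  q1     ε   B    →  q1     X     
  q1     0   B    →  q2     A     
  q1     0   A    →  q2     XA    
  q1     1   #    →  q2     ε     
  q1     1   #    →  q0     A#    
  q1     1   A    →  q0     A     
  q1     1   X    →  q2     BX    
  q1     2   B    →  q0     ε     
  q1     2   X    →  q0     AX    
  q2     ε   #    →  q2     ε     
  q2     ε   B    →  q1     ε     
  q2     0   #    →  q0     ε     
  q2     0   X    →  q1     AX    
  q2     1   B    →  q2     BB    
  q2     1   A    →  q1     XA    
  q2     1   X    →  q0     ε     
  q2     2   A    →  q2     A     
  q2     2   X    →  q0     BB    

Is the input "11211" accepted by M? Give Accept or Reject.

Accept

One accepting computation: (q0, 11211, #) ⊢ (q2, 11211, B#) ⊢ (q2, 1211, BB#) ⊢ (q2, 211, BBB#) ⊢ (q1, 211, BB#) ⊢ (q0, 11, B#) ⊢ (q0, 1, #) ⊢ (q2, 1, B#) ⊢ (q1, 1, #) ⊢ (q2, ε, ε)
All input consumed and the stack is empty.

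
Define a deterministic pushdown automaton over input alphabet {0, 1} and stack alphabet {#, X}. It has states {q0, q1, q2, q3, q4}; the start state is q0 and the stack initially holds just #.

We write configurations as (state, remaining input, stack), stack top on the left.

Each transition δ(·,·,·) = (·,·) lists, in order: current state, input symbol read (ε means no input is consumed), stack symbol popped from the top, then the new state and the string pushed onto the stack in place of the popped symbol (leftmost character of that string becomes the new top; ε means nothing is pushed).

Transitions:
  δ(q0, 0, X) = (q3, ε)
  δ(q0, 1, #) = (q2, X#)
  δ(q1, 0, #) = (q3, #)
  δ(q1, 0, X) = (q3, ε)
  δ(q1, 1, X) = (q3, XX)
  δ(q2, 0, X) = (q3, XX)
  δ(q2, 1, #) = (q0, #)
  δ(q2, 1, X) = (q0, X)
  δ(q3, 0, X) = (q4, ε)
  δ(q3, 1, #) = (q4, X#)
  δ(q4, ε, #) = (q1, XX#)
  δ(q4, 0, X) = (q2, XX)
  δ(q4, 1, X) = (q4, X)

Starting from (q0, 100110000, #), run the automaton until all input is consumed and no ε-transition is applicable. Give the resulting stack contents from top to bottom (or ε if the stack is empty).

XXX#

(q0, 100110000, #)
  read 1, top #: go to q2, push X# → (q2, 00110000, X#)
  read 0, top X: go to q3, push XX → (q3, 0110000, XX#)
  read 0, top X: go to q4, push ε → (q4, 110000, X#)
  read 1, top X: go to q4, push X → (q4, 10000, X#)
  read 1, top X: go to q4, push X → (q4, 0000, X#)
  read 0, top X: go to q2, push XX → (q2, 000, XX#)
  read 0, top X: go to q3, push XX → (q3, 00, XXX#)
  read 0, top X: go to q4, push ε → (q4, 0, XX#)
  read 0, top X: go to q2, push XX → (q2, ε, XXX#)
All input consumed in state q2 with stack XXX#.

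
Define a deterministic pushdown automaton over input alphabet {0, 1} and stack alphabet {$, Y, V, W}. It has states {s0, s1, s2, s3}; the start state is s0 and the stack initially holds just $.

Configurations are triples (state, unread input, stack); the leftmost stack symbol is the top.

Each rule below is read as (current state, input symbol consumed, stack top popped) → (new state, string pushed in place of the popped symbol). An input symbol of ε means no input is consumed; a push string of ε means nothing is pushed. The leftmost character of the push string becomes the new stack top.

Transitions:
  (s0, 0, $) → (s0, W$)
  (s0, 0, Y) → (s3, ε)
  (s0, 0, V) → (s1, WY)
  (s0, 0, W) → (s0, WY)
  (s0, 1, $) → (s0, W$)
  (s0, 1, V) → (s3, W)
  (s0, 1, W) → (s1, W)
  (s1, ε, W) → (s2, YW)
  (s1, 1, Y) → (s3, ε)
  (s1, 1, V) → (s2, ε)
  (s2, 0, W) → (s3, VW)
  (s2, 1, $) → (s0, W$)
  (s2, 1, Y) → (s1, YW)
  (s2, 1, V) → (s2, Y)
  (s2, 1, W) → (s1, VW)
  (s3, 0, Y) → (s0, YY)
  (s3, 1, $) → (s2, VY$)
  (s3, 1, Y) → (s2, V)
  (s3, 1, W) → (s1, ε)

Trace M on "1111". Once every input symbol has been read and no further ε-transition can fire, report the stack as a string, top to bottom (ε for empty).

WW$

(s0, 1111, $) ⊢ (s0, 111, W$) ⊢ (s1, 11, W$) ⊢ (s2, 11, YW$) ⊢ (s1, 1, YWW$) ⊢ (s3, ε, WW$)
All input consumed in state s3 with stack WW$.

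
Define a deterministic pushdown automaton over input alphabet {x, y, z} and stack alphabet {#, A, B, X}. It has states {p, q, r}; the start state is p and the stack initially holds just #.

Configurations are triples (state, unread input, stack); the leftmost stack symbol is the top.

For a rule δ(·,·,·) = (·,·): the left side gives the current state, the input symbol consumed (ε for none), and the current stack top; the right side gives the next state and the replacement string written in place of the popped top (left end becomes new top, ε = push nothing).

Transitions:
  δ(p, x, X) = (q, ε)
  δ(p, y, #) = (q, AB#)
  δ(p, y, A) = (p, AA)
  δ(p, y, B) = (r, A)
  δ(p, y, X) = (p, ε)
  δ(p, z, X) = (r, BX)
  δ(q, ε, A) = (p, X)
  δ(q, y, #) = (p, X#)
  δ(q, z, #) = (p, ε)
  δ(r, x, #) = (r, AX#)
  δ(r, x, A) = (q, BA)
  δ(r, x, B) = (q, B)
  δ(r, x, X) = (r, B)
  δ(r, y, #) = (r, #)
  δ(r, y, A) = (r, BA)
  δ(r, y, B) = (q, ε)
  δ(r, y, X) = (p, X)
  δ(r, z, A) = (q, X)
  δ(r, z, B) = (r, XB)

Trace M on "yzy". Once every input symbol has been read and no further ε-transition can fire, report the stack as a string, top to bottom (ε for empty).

(p, yzy, #) ⊢ (q, zy, AB#) ⊢ (p, zy, XB#) ⊢ (r, y, BXB#) ⊢ (q, ε, XB#)
All input consumed in state q with stack XB#.

XB#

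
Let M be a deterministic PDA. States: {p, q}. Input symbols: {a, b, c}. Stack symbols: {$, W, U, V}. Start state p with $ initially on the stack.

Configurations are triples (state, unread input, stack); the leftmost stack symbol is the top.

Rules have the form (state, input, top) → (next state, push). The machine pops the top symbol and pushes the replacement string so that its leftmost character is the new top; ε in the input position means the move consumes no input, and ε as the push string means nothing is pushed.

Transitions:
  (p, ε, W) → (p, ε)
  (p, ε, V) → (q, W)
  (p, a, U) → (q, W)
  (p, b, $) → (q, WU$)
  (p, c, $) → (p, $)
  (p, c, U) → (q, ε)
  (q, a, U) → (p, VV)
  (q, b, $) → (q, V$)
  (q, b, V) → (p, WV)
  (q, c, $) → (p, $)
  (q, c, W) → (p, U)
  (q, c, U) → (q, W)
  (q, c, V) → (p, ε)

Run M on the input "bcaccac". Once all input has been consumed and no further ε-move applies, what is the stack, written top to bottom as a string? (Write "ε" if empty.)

UV$

(p, bcaccac, $) ⊢ (q, caccac, WU$) ⊢ (p, accac, UU$) ⊢ (q, ccac, WU$) ⊢ (p, cac, UU$) ⊢ (q, ac, U$) ⊢ (p, c, VV$) ⊢ (q, c, WV$) ⊢ (p, ε, UV$)
All input consumed in state p with stack UV$.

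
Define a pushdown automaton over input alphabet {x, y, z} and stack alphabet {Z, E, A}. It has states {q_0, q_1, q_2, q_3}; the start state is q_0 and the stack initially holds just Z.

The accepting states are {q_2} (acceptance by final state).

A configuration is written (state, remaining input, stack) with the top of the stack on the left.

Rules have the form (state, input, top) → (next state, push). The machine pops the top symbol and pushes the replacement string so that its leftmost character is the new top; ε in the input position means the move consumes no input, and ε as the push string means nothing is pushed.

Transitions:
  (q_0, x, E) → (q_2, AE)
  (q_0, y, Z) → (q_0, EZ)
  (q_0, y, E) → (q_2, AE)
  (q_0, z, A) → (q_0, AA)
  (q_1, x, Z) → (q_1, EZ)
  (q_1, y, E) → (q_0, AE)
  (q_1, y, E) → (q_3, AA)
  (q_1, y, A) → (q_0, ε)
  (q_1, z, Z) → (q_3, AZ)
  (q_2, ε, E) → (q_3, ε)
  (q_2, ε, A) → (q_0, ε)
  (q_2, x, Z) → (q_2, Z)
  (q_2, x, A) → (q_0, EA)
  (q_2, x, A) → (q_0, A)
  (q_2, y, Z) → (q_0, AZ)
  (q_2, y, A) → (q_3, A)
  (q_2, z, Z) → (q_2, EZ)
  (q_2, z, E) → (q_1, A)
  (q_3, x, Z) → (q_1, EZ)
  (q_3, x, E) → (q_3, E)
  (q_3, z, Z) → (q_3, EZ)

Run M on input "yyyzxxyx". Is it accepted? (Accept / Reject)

No computation consumes all input and reaches a final state.

Reject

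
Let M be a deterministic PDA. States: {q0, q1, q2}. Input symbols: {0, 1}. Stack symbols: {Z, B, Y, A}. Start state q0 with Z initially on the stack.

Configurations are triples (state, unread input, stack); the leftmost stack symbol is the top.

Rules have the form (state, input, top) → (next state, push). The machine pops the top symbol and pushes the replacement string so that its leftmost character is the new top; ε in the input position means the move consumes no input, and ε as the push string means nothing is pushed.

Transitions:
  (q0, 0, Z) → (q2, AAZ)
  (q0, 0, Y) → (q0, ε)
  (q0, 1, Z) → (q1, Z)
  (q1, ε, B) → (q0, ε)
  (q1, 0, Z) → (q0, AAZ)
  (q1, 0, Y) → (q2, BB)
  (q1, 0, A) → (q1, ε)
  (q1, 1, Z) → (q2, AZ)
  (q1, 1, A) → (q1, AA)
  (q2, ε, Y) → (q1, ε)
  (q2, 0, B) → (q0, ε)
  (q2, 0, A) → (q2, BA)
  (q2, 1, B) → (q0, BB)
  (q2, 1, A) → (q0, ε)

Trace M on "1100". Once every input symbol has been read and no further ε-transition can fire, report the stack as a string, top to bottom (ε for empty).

AZ

(q0, 1100, Z)
  read 1, top Z: go to q1, push Z → (q1, 100, Z)
  read 1, top Z: go to q2, push AZ → (q2, 00, AZ)
  read 0, top A: go to q2, push BA → (q2, 0, BAZ)
  read 0, top B: go to q0, push ε → (q0, ε, AZ)
All input consumed in state q0 with stack AZ.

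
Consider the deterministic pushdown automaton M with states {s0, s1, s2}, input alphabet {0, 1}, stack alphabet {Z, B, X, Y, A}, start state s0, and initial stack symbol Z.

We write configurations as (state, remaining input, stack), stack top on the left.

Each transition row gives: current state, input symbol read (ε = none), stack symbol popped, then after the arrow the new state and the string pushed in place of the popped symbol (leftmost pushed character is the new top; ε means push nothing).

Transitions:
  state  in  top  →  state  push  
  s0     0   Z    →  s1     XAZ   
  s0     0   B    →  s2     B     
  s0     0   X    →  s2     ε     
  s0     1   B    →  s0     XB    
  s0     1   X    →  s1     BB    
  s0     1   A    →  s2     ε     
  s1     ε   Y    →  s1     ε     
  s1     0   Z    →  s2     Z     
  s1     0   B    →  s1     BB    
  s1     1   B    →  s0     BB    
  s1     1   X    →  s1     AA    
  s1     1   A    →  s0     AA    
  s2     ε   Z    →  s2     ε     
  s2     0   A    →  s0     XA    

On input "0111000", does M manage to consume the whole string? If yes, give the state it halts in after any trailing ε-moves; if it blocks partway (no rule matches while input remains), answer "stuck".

s0

(s0, 0111000, Z) ⊢ (s1, 111000, XAZ) ⊢ (s1, 11000, AAAZ) ⊢ (s0, 1000, AAAAZ) ⊢ (s2, 000, AAAZ) ⊢ (s0, 00, XAAAZ) ⊢ (s2, 0, AAAZ) ⊢ (s0, ε, XAAAZ)
All input consumed; M is in state s0.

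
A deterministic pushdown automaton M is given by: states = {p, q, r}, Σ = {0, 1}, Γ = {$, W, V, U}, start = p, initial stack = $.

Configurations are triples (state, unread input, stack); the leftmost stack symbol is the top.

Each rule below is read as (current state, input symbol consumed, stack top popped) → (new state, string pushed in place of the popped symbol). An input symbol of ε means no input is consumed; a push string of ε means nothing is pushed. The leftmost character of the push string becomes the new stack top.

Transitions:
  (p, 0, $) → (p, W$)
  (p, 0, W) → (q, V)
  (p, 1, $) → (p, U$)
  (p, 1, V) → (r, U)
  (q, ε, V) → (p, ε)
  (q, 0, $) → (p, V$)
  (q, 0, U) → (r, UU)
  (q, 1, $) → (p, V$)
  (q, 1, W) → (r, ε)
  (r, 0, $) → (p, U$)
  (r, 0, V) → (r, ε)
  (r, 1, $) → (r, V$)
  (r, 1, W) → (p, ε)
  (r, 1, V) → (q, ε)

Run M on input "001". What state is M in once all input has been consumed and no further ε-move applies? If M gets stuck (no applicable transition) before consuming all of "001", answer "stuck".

p

(p, 001, $)
  read 0, top $: go to p, push W$ → (p, 01, W$)
  read 0, top W: go to q, push V → (q, 1, V$)
  ε-move, top V: go to p, push ε → (p, 1, $)
  read 1, top $: go to p, push U$ → (p, ε, U$)
All input consumed; M is in state p.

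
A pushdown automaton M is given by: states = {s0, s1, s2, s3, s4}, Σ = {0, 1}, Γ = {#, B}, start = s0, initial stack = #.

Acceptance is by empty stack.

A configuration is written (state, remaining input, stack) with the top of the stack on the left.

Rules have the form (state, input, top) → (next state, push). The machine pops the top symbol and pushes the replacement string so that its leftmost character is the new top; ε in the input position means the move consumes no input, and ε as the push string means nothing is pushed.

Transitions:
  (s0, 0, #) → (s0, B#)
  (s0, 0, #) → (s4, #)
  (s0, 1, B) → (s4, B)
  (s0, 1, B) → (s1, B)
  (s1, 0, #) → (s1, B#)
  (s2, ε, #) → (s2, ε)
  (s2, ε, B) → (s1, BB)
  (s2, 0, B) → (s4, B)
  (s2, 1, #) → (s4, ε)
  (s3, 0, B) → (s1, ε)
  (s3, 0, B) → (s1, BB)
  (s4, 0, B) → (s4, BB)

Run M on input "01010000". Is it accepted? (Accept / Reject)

Reject

No computation consumes all input and empties the stack.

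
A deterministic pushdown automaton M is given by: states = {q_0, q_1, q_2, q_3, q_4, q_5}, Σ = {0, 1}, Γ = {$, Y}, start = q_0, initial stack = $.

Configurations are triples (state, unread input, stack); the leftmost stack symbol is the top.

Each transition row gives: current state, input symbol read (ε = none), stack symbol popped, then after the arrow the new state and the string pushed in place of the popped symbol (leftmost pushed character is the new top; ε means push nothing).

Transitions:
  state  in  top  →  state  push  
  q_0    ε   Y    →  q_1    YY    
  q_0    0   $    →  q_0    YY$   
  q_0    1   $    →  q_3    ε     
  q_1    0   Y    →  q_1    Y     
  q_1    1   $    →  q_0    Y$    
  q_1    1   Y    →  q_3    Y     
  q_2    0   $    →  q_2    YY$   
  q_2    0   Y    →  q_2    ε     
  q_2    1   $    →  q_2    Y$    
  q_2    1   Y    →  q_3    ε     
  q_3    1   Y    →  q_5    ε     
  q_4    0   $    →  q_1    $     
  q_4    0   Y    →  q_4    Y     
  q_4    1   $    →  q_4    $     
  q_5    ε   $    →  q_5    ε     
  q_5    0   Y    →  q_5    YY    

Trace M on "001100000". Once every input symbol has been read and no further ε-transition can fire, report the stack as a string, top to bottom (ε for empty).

(q_0, 001100000, $)
  read 0, top $: go to q_0, push YY$ → (q_0, 01100000, YY$)
  ε-move, top Y: go to q_1, push YY → (q_1, 01100000, YYY$)
  read 0, top Y: go to q_1, push Y → (q_1, 1100000, YYY$)
  read 1, top Y: go to q_3, push Y → (q_3, 100000, YYY$)
  read 1, top Y: go to q_5, push ε → (q_5, 00000, YY$)
  read 0, top Y: go to q_5, push YY → (q_5, 0000, YYY$)
  read 0, top Y: go to q_5, push YY → (q_5, 000, YYYY$)
  read 0, top Y: go to q_5, push YY → (q_5, 00, YYYYY$)
  read 0, top Y: go to q_5, push YY → (q_5, 0, YYYYYY$)
  read 0, top Y: go to q_5, push YY → (q_5, ε, YYYYYYY$)
All input consumed in state q_5 with stack YYYYYYY$.

YYYYYYY$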